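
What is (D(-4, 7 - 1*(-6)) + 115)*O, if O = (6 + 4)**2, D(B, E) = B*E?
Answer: 6300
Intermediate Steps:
O = 100 (O = 10**2 = 100)
(D(-4, 7 - 1*(-6)) + 115)*O = (-4*(7 - 1*(-6)) + 115)*100 = (-4*(7 + 6) + 115)*100 = (-4*13 + 115)*100 = (-52 + 115)*100 = 63*100 = 6300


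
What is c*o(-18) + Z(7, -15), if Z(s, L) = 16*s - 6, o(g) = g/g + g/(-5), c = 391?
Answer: 9523/5 ≈ 1904.6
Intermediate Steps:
o(g) = 1 - g/5 (o(g) = 1 + g*(-1/5) = 1 - g/5)
Z(s, L) = -6 + 16*s
c*o(-18) + Z(7, -15) = 391*(1 - 1/5*(-18)) + (-6 + 16*7) = 391*(1 + 18/5) + (-6 + 112) = 391*(23/5) + 106 = 8993/5 + 106 = 9523/5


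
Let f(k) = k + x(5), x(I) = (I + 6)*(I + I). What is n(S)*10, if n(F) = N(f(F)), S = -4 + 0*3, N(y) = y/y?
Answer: 10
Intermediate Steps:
x(I) = 2*I*(6 + I) (x(I) = (6 + I)*(2*I) = 2*I*(6 + I))
f(k) = 110 + k (f(k) = k + 2*5*(6 + 5) = k + 2*5*11 = k + 110 = 110 + k)
N(y) = 1
S = -4 (S = -4 + 0 = -4)
n(F) = 1
n(S)*10 = 1*10 = 10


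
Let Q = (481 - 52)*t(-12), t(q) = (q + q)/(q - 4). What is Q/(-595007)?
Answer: -1287/1190014 ≈ -0.0010815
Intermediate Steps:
t(q) = 2*q/(-4 + q) (t(q) = (2*q)/(-4 + q) = 2*q/(-4 + q))
Q = 1287/2 (Q = (481 - 52)*(2*(-12)/(-4 - 12)) = 429*(2*(-12)/(-16)) = 429*(2*(-12)*(-1/16)) = 429*(3/2) = 1287/2 ≈ 643.50)
Q/(-595007) = (1287/2)/(-595007) = (1287/2)*(-1/595007) = -1287/1190014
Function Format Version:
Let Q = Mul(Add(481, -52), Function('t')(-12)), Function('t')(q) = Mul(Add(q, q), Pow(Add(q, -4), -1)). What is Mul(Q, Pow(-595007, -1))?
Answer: Rational(-1287, 1190014) ≈ -0.0010815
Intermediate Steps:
Function('t')(q) = Mul(2, q, Pow(Add(-4, q), -1)) (Function('t')(q) = Mul(Mul(2, q), Pow(Add(-4, q), -1)) = Mul(2, q, Pow(Add(-4, q), -1)))
Q = Rational(1287, 2) (Q = Mul(Add(481, -52), Mul(2, -12, Pow(Add(-4, -12), -1))) = Mul(429, Mul(2, -12, Pow(-16, -1))) = Mul(429, Mul(2, -12, Rational(-1, 16))) = Mul(429, Rational(3, 2)) = Rational(1287, 2) ≈ 643.50)
Mul(Q, Pow(-595007, -1)) = Mul(Rational(1287, 2), Pow(-595007, -1)) = Mul(Rational(1287, 2), Rational(-1, 595007)) = Rational(-1287, 1190014)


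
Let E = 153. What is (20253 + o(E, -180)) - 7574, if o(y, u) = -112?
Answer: 12567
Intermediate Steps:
(20253 + o(E, -180)) - 7574 = (20253 - 112) - 7574 = 20141 - 7574 = 12567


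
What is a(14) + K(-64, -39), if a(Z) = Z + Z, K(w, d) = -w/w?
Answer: 27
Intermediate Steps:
K(w, d) = -1 (K(w, d) = -1*1 = -1)
a(Z) = 2*Z
a(14) + K(-64, -39) = 2*14 - 1 = 28 - 1 = 27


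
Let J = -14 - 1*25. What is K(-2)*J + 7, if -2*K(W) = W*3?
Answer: -110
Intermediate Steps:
K(W) = -3*W/2 (K(W) = -W*3/2 = -3*W/2)
J = -39 (J = -14 - 25 = -39)
K(-2)*J + 7 = -3/2*(-2)*(-39) + 7 = 3*(-39) + 7 = -117 + 7 = -110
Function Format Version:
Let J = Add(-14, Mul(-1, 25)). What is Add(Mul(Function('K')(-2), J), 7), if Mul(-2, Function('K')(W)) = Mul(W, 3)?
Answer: -110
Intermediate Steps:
Function('K')(W) = Mul(Rational(-3, 2), W) (Function('K')(W) = Mul(Rational(-1, 2), Mul(W, 3)) = Mul(Rational(-1, 2), Mul(3, W)) = Mul(Rational(-3, 2), W))
J = -39 (J = Add(-14, -25) = -39)
Add(Mul(Function('K')(-2), J), 7) = Add(Mul(Mul(Rational(-3, 2), -2), -39), 7) = Add(Mul(3, -39), 7) = Add(-117, 7) = -110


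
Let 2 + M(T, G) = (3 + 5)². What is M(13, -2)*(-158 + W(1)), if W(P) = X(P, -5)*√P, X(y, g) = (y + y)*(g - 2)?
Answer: -10664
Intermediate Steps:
M(T, G) = 62 (M(T, G) = -2 + (3 + 5)² = -2 + 8² = -2 + 64 = 62)
X(y, g) = 2*y*(-2 + g) (X(y, g) = (2*y)*(-2 + g) = 2*y*(-2 + g))
W(P) = -14*P^(3/2) (W(P) = (2*P*(-2 - 5))*√P = (2*P*(-7))*√P = (-14*P)*√P = -14*P^(3/2))
M(13, -2)*(-158 + W(1)) = 62*(-158 - 14*1^(3/2)) = 62*(-158 - 14*1) = 62*(-158 - 14) = 62*(-172) = -10664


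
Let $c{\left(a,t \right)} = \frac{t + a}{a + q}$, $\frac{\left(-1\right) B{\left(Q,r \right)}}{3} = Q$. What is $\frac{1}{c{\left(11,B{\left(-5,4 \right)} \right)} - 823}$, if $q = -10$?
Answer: $- \frac{1}{797} \approx -0.0012547$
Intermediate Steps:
$B{\left(Q,r \right)} = - 3 Q$
$c{\left(a,t \right)} = \frac{a + t}{-10 + a}$ ($c{\left(a,t \right)} = \frac{t + a}{a - 10} = \frac{a + t}{-10 + a}$)
$\frac{1}{c{\left(11,B{\left(-5,4 \right)} \right)} - 823} = \frac{1}{\frac{11 - -15}{-10 + 11} - 823} = \frac{1}{\frac{11 + 15}{1} - 823} = \frac{1}{1 \cdot 26 - 823} = \frac{1}{26 - 823} = \frac{1}{-797} = - \frac{1}{797}$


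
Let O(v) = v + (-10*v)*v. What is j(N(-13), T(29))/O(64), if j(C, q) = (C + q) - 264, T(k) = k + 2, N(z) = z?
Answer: 41/6816 ≈ 0.0060153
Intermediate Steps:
T(k) = 2 + k
O(v) = v - 10*v²
j(C, q) = -264 + C + q
j(N(-13), T(29))/O(64) = (-264 - 13 + (2 + 29))/((64*(1 - 10*64))) = (-264 - 13 + 31)/((64*(1 - 640))) = -246/(64*(-639)) = -246/(-40896) = -246*(-1/40896) = 41/6816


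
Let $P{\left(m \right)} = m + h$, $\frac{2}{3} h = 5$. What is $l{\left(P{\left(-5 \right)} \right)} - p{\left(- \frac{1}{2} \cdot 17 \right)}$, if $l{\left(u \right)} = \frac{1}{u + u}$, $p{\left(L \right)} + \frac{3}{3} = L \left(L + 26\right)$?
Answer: $\frac{2999}{20} \approx 149.95$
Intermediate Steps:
$h = \frac{15}{2}$ ($h = \frac{3}{2} \cdot 5 = \frac{15}{2} \approx 7.5$)
$p{\left(L \right)} = -1 + L \left(26 + L\right)$ ($p{\left(L \right)} = -1 + L \left(L + 26\right) = -1 + L \left(26 + L\right)$)
$P{\left(m \right)} = \frac{15}{2} + m$ ($P{\left(m \right)} = m + \frac{15}{2} = \frac{15}{2} + m$)
$l{\left(u \right)} = \frac{1}{2 u}$
$l{\left(P{\left(-5 \right)} \right)} - p{\left(- \frac{1}{2} \cdot 17 \right)} = \frac{1}{2 \left(\frac{15}{2} - 5\right)} - \left(-1 + \left(- \frac{1}{2} \cdot 17\right)^{2} + 26 - \frac{1}{2} \cdot 17\right) = \frac{1}{2 \cdot \frac{5}{2}} - \left(-1 + \left(\left(-1\right) \frac{1}{2} \cdot 17\right)^{2} + 26 \left(-1\right) \frac{1}{2} \cdot 17\right) = \frac{1}{2} \cdot \frac{2}{5} - \left(-1 + \left(\left(- \frac{1}{2}\right) 17\right)^{2} + 26 \left(\left(- \frac{1}{2}\right) 17\right)\right) = \frac{1}{5} - \left(-1 + \left(- \frac{17}{2}\right)^{2} + 26 \left(- \frac{17}{2}\right)\right) = \frac{1}{5} - \left(-1 + \frac{289}{4} - 221\right) = \frac{1}{5} - - \frac{599}{4} = \frac{1}{5} + \frac{599}{4} = \frac{2999}{20}$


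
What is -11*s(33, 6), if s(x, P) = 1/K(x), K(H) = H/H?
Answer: -11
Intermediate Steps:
K(H) = 1
s(x, P) = 1 (s(x, P) = 1/1 = 1)
-11*s(33, 6) = -11*1 = -11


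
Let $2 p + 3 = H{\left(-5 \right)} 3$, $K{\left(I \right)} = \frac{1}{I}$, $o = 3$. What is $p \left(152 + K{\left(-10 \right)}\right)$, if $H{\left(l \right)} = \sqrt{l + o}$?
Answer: $- \frac{4557}{20} + \frac{4557 i \sqrt{2}}{20} \approx -227.85 + 322.23 i$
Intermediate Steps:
$H{\left(l \right)} = \sqrt{3 + l}$ ($H{\left(l \right)} = \sqrt{l + 3} = \sqrt{3 + l}$)
$p = - \frac{3}{2} + \frac{3 i \sqrt{2}}{2}$ ($p = - \frac{3}{2} + \frac{\sqrt{3 - 5} \cdot 3}{2} = - \frac{3}{2} + \frac{\sqrt{-2} \cdot 3}{2} = - \frac{3}{2} + \frac{i \sqrt{2} \cdot 3}{2} = - \frac{3}{2} + \frac{3 i \sqrt{2}}{2} \approx -1.5 + 2.1213 i$)
$p \left(152 + K{\left(-10 \right)}\right) = \left(- \frac{3}{2} + \frac{3 i \sqrt{2}}{2}\right) \left(152 + \frac{1}{-10}\right) = \left(- \frac{3}{2} + \frac{3 i \sqrt{2}}{2}\right) \left(152 - \frac{1}{10}\right) = \left(- \frac{3}{2} + \frac{3 i \sqrt{2}}{2}\right) \frac{1519}{10} = - \frac{4557}{20} + \frac{4557 i \sqrt{2}}{20}$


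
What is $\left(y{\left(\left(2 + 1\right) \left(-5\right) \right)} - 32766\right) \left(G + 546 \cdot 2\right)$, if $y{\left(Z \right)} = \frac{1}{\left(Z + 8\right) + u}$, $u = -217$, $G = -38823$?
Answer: $\frac{276929881635}{224} \approx 1.2363 \cdot 10^{9}$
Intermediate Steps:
$y{\left(Z \right)} = \frac{1}{-209 + Z}$ ($y{\left(Z \right)} = \frac{1}{\left(Z + 8\right) - 217} = \frac{1}{\left(8 + Z\right) - 217} = \frac{1}{-209 + Z}$)
$\left(y{\left(\left(2 + 1\right) \left(-5\right) \right)} - 32766\right) \left(G + 546 \cdot 2\right) = \left(\frac{1}{-209 + \left(2 + 1\right) \left(-5\right)} - 32766\right) \left(-38823 + 546 \cdot 2\right) = \left(\frac{1}{-209 + 3 \left(-5\right)} - 32766\right) \left(-38823 + 1092\right) = \left(\frac{1}{-209 - 15} - 32766\right) \left(-37731\right) = \left(\frac{1}{-224} - 32766\right) \left(-37731\right) = \left(- \frac{1}{224} - 32766\right) \left(-37731\right) = \left(- \frac{7339585}{224}\right) \left(-37731\right) = \frac{276929881635}{224}$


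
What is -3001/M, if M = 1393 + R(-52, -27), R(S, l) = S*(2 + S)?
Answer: -3001/3993 ≈ -0.75156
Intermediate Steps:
M = 3993 (M = 1393 - 52*(2 - 52) = 1393 - 52*(-50) = 1393 + 2600 = 3993)
-3001/M = -3001/3993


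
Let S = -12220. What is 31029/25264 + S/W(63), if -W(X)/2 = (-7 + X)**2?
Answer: 7864687/2475872 ≈ 3.1765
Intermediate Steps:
W(X) = -2*(-7 + X)**2
31029/25264 + S/W(63) = 31029/25264 - 12220*(-1/(2*(-7 + 63)**2)) = 31029*(1/25264) - 12220/((-2*56**2)) = 31029/25264 - 12220/((-2*3136)) = 31029/25264 - 12220/(-6272) = 31029/25264 - 12220*(-1/6272) = 31029/25264 + 3055/1568 = 7864687/2475872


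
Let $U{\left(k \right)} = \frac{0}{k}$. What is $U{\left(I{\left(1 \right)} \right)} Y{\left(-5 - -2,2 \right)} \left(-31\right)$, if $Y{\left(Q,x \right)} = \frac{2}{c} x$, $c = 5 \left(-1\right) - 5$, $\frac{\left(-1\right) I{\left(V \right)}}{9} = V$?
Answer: $0$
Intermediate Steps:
$I{\left(V \right)} = - 9 V$
$c = -10$ ($c = -5 - 5 = -10$)
$Y{\left(Q,x \right)} = - \frac{x}{5}$ ($Y{\left(Q,x \right)} = \frac{2}{-10} x = 2 \left(- \frac{1}{10}\right) x = - \frac{x}{5}$)
$U{\left(k \right)} = 0$
$U{\left(I{\left(1 \right)} \right)} Y{\left(-5 - -2,2 \right)} \left(-31\right) = 0 \left(\left(- \frac{1}{5}\right) 2\right) \left(-31\right) = 0 \left(- \frac{2}{5}\right) \left(-31\right) = 0 \left(-31\right) = 0$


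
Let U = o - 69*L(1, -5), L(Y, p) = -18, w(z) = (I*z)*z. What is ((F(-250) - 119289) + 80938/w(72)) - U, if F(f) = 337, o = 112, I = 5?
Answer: -1559125291/12960 ≈ -1.2030e+5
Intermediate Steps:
w(z) = 5*z² (w(z) = (5*z)*z = 5*z²)
U = 1354 (U = 112 - 69*(-18) = 112 + 1242 = 1354)
((F(-250) - 119289) + 80938/w(72)) - U = ((337 - 119289) + 80938/((5*72²))) - 1*1354 = (-118952 + 80938/((5*5184))) - 1354 = (-118952 + 80938/25920) - 1354 = (-118952 + 80938*(1/25920)) - 1354 = (-118952 + 40469/12960) - 1354 = -1541577451/12960 - 1354 = -1559125291/12960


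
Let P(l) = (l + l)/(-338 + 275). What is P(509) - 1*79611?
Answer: -5016511/63 ≈ -79627.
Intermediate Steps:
P(l) = -2*l/63 (P(l) = (2*l)/(-63) = (2*l)*(-1/63) = -2*l/63)
P(509) - 1*79611 = -2/63*509 - 1*79611 = -1018/63 - 79611 = -5016511/63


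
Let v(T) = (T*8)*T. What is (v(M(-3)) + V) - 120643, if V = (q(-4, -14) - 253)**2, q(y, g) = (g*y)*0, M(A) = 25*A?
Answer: -11634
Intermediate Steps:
v(T) = 8*T**2 (v(T) = (8*T)*T = 8*T**2)
q(y, g) = 0
V = 64009 (V = (0 - 253)**2 = (-253)**2 = 64009)
(v(M(-3)) + V) - 120643 = (8*(25*(-3))**2 + 64009) - 120643 = (8*(-75)**2 + 64009) - 120643 = (8*5625 + 64009) - 120643 = (45000 + 64009) - 120643 = 109009 - 120643 = -11634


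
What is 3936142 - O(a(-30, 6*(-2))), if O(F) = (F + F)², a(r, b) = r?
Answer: 3932542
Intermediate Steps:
O(F) = 4*F² (O(F) = (2*F)² = 4*F²)
3936142 - O(a(-30, 6*(-2))) = 3936142 - 4*(-30)² = 3936142 - 4*900 = 3936142 - 1*3600 = 3936142 - 3600 = 3932542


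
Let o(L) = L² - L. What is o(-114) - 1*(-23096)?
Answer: 36206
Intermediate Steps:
o(-114) - 1*(-23096) = -114*(-1 - 114) - 1*(-23096) = -114*(-115) + 23096 = 13110 + 23096 = 36206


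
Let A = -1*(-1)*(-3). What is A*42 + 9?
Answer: -117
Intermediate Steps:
A = -3 (A = 1*(-3) = -3)
A*42 + 9 = -3*42 + 9 = -126 + 9 = -117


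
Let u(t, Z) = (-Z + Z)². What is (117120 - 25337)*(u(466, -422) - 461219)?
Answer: -42332063477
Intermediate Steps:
u(t, Z) = 0 (u(t, Z) = 0² = 0)
(117120 - 25337)*(u(466, -422) - 461219) = (117120 - 25337)*(0 - 461219) = 91783*(-461219) = -42332063477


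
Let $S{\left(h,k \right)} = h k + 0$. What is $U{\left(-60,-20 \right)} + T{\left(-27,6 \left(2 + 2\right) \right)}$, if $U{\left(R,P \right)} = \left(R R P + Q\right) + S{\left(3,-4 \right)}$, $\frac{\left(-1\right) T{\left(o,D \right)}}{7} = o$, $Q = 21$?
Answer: $-71802$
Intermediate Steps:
$T{\left(o,D \right)} = - 7 o$
$S{\left(h,k \right)} = h k$
$U{\left(R,P \right)} = 9 + P R^{2}$ ($U{\left(R,P \right)} = \left(R R P + 21\right) + 3 \left(-4\right) = \left(R^{2} P + 21\right) - 12 = \left(P R^{2} + 21\right) - 12 = \left(21 + P R^{2}\right) - 12 = 9 + P R^{2}$)
$U{\left(-60,-20 \right)} + T{\left(-27,6 \left(2 + 2\right) \right)} = \left(9 - 20 \left(-60\right)^{2}\right) - -189 = \left(9 - 72000\right) + 189 = -71991 + 189 = -71802$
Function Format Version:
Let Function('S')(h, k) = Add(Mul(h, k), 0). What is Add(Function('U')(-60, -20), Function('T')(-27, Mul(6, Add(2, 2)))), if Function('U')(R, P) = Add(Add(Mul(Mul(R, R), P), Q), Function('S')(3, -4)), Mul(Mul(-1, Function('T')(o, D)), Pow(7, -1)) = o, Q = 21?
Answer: -71802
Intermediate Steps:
Function('T')(o, D) = Mul(-7, o)
Function('S')(h, k) = Mul(h, k)
Function('U')(R, P) = Add(9, Mul(P, Pow(R, 2))) (Function('U')(R, P) = Add(Add(Mul(Mul(R, R), P), 21), Mul(3, -4)) = Add(Add(Mul(Pow(R, 2), P), 21), -12) = Add(Add(Mul(P, Pow(R, 2)), 21), -12) = Add(Add(21, Mul(P, Pow(R, 2))), -12) = Add(9, Mul(P, Pow(R, 2))))
Add(Function('U')(-60, -20), Function('T')(-27, Mul(6, Add(2, 2)))) = Add(Add(9, Mul(-20, Pow(-60, 2))), Mul(-7, -27)) = Add(Add(9, Mul(-20, 3600)), 189) = Add(Add(9, -72000), 189) = Add(-71991, 189) = -71802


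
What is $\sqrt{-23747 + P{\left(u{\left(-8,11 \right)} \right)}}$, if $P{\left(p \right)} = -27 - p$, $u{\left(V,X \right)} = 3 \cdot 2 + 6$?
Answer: $i \sqrt{23786} \approx 154.23 i$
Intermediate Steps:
$u{\left(V,X \right)} = 12$ ($u{\left(V,X \right)} = 6 + 6 = 12$)
$\sqrt{-23747 + P{\left(u{\left(-8,11 \right)} \right)}} = \sqrt{-23747 - 39} = \sqrt{-23786} = i \sqrt{23786}$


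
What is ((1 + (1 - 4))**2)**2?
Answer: 16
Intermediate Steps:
((1 + (1 - 4))**2)**2 = ((1 - 3)**2)**2 = ((-2)**2)**2 = 4**2 = 16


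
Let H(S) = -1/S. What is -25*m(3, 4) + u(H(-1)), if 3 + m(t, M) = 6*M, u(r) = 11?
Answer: -514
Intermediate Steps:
m(t, M) = -3 + 6*M
-25*m(3, 4) + u(H(-1)) = -25*(-3 + 6*4) + 11 = -25*(-3 + 24) + 11 = -25*21 + 11 = -525 + 11 = -514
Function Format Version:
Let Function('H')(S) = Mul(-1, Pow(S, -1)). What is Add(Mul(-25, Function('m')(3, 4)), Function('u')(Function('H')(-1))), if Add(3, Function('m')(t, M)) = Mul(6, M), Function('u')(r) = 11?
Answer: -514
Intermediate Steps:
Function('m')(t, M) = Add(-3, Mul(6, M))
Add(Mul(-25, Function('m')(3, 4)), Function('u')(Function('H')(-1))) = Add(Mul(-25, Add(-3, Mul(6, 4))), 11) = Add(Mul(-25, Add(-3, 24)), 11) = Add(Mul(-25, 21), 11) = Add(-525, 11) = -514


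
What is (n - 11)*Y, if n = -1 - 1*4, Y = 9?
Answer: -144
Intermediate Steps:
n = -5 (n = -1 - 4 = -5)
(n - 11)*Y = (-5 - 11)*9 = -16*9 = -144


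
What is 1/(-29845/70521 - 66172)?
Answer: -70521/4666545457 ≈ -1.5112e-5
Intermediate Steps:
1/(-29845/70521 - 66172) = 1/(-4666545457/70521) = -70521/4666545457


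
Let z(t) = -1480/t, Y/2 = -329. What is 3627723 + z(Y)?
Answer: 1193521607/329 ≈ 3.6277e+6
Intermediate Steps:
Y = -658 (Y = 2*(-329) = -658)
3627723 + z(Y) = 3627723 - 1480/(-658) = 3627723 - 1480*(-1/658) = 3627723 + 740/329 = 1193521607/329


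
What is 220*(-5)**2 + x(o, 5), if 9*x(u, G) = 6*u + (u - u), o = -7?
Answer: 16486/3 ≈ 5495.3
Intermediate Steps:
x(u, G) = 2*u/3 (x(u, G) = (6*u + (u - u))/9 = (6*u + 0)/9 = (6*u)/9 = 2*u/3)
220*(-5)**2 + x(o, 5) = 220*(-5)**2 + (2/3)*(-7) = 220*25 - 14/3 = 5500 - 14/3 = 16486/3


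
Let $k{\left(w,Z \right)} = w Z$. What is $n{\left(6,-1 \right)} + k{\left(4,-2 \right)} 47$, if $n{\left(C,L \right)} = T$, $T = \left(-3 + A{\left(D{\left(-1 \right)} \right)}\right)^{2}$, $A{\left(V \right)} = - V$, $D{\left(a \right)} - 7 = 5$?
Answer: $-151$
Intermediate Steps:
$D{\left(a \right)} = 12$ ($D{\left(a \right)} = 7 + 5 = 12$)
$T = 225$ ($T = \left(-3 - 12\right)^{2} = \left(-15\right)^{2} = 225$)
$n{\left(C,L \right)} = 225$
$k{\left(w,Z \right)} = Z w$
$n{\left(6,-1 \right)} + k{\left(4,-2 \right)} 47 = 225 + \left(-2\right) 4 \cdot 47 = 225 - 376 = -151$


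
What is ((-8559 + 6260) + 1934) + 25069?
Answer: 24704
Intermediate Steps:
((-8559 + 6260) + 1934) + 25069 = (-2299 + 1934) + 25069 = -365 + 25069 = 24704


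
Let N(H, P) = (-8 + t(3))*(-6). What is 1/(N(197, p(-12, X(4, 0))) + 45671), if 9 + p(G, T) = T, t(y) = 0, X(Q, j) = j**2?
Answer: 1/45719 ≈ 2.1873e-5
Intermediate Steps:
p(G, T) = -9 + T
N(H, P) = 48 (N(H, P) = (-8 + 0)*(-6) = -8*(-6) = 48)
1/(N(197, p(-12, X(4, 0))) + 45671) = 1/(48 + 45671) = 1/45719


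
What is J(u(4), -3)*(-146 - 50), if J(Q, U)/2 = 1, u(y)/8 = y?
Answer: -392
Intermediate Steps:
u(y) = 8*y
J(Q, U) = 2 (J(Q, U) = 2*1 = 2)
J(u(4), -3)*(-146 - 50) = 2*(-146 - 50) = 2*(-196) = -392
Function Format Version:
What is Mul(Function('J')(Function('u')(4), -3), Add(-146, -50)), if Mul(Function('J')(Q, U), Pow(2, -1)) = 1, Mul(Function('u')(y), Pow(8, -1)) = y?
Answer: -392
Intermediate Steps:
Function('u')(y) = Mul(8, y)
Function('J')(Q, U) = 2 (Function('J')(Q, U) = Mul(2, 1) = 2)
Mul(Function('J')(Function('u')(4), -3), Add(-146, -50)) = Mul(2, Add(-146, -50)) = Mul(2, -196) = -392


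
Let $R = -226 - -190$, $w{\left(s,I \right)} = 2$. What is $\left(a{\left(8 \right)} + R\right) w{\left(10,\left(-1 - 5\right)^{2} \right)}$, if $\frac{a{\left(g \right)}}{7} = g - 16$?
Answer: $-184$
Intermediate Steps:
$a{\left(g \right)} = -112 + 7 g$ ($a{\left(g \right)} = 7 \left(g - 16\right) = 7 \left(-16 + g\right) = -112 + 7 g$)
$R = -36$ ($R = -226 + 190 = -36$)
$\left(a{\left(8 \right)} + R\right) w{\left(10,\left(-1 - 5\right)^{2} \right)} = \left(\left(-112 + 7 \cdot 8\right) - 36\right) 2 = \left(\left(-112 + 56\right) - 36\right) 2 = \left(-56 - 36\right) 2 = \left(-92\right) 2 = -184$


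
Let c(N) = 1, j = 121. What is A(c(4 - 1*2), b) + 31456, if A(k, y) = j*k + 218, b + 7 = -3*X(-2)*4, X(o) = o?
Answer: 31795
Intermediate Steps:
b = 17 (b = -7 - 3*(-2)*4 = -7 + 6*4 = -7 + 24 = 17)
A(k, y) = 218 + 121*k (A(k, y) = 121*k + 218 = 218 + 121*k)
A(c(4 - 1*2), b) + 31456 = (218 + 121*1) + 31456 = (218 + 121) + 31456 = 339 + 31456 = 31795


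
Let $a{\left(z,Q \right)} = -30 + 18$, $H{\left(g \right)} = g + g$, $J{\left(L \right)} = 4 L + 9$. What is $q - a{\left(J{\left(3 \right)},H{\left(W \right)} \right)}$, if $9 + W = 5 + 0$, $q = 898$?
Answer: $910$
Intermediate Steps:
$W = -4$ ($W = -9 + \left(5 + 0\right) = -9 + 5 = -4$)
$J{\left(L \right)} = 9 + 4 L$
$H{\left(g \right)} = 2 g$
$a{\left(z,Q \right)} = -12$
$q - a{\left(J{\left(3 \right)},H{\left(W \right)} \right)} = 898 - -12 = 898 + 12 = 910$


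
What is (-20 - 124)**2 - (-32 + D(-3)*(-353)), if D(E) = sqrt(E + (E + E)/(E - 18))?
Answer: 20768 + 353*I*sqrt(133)/7 ≈ 20768.0 + 581.57*I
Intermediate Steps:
D(E) = sqrt(E + 2*E/(-18 + E)) (D(E) = sqrt(E + (2*E)/(-18 + E)) = sqrt(E + 2*E/(-18 + E)))
(-20 - 124)**2 - (-32 + D(-3)*(-353)) = (-20 - 124)**2 - (-32 + sqrt(-3*(-16 - 3)/(-18 - 3))*(-353)) = (-144)**2 - (-32 + sqrt(-3*(-19)/(-21))*(-353)) = 20736 - (-32 + sqrt(-3*(-1/21)*(-19))*(-353)) = 20736 - (-32 + sqrt(-19/7)*(-353)) = 20736 - (-32 + (I*sqrt(133)/7)*(-353)) = 20736 - (-32 - 353*I*sqrt(133)/7) = 20736 + (32 + 353*I*sqrt(133)/7) = 20768 + 353*I*sqrt(133)/7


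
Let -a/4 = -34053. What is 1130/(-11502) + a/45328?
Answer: 189436223/65170332 ≈ 2.9068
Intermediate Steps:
a = 136212 (a = -4*(-34053) = 136212)
1130/(-11502) + a/45328 = 1130/(-11502) + 136212/45328 = 1130*(-1/11502) + 136212*(1/45328) = -565/5751 + 34053/11332 = 189436223/65170332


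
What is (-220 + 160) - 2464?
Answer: -2524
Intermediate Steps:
(-220 + 160) - 2464 = -60 - 2464 = -2524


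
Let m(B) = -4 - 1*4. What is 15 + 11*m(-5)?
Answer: -73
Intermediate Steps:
m(B) = -8 (m(B) = -4 - 4 = -8)
15 + 11*m(-5) = 15 + 11*(-8) = 15 - 88 = -73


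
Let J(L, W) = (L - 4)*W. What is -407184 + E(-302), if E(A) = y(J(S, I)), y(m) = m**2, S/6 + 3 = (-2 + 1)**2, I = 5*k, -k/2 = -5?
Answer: 232816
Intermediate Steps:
k = 10 (k = -2*(-5) = 10)
I = 50 (I = 5*10 = 50)
S = -12 (S = -18 + 6*(-2 + 1)**2 = -18 + 6*(-1)**2 = -18 + 6*1 = -18 + 6 = -12)
J(L, W) = W*(-4 + L) (J(L, W) = (-4 + L)*W = W*(-4 + L))
E(A) = 640000 (E(A) = (50*(-4 - 12))**2 = (50*(-16))**2 = (-800)**2 = 640000)
-407184 + E(-302) = -407184 + 640000 = 232816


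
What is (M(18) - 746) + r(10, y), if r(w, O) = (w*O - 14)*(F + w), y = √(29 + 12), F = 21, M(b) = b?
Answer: -1162 + 310*√41 ≈ 822.97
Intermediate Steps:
y = √41 ≈ 6.4031
r(w, O) = (-14 + O*w)*(21 + w) (r(w, O) = (w*O - 14)*(21 + w) = (O*w - 14)*(21 + w) = (-14 + O*w)*(21 + w))
(M(18) - 746) + r(10, y) = (18 - 746) + (-294 - 14*10 + √41*10² + 21*√41*10) = -728 + (-294 - 140 + √41*100 + 210*√41) = -728 + (-294 - 140 + 100*√41 + 210*√41) = -728 + (-434 + 310*√41) = -1162 + 310*√41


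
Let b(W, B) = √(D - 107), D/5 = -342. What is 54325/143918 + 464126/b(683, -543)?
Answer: 54325/143918 - 464126*I*√1817/1817 ≈ 0.37747 - 10888.0*I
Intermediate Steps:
D = -1710 (D = 5*(-342) = -1710)
b(W, B) = I*√1817 (b(W, B) = √(-1710 - 107) = √(-1817) = I*√1817)
54325/143918 + 464126/b(683, -543) = 54325/143918 + 464126/((I*√1817)) = 54325*(1/143918) + 464126*(-I*√1817/1817) = 54325/143918 - 464126*I*√1817/1817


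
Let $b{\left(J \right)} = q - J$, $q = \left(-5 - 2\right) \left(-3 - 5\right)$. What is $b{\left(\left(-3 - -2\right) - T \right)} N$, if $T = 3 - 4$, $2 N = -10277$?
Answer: $-287756$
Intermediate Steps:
$N = - \frac{10277}{2}$ ($N = \frac{1}{2} \left(-10277\right) = - \frac{10277}{2} \approx -5138.5$)
$q = 56$ ($q = \left(-7\right) \left(-8\right) = 56$)
$T = -1$ ($T = 3 - 4 = -1$)
$b{\left(J \right)} = 56 - J$
$b{\left(\left(-3 - -2\right) - T \right)} N = \left(56 - \left(\left(-3 - -2\right) - -1\right)\right) \left(- \frac{10277}{2}\right) = \left(56 - \left(\left(-3 + 2\right) + 1\right)\right) \left(- \frac{10277}{2}\right) = \left(56 - \left(-1 + 1\right)\right) \left(- \frac{10277}{2}\right) = \left(56 - 0\right) \left(- \frac{10277}{2}\right) = \left(56 + 0\right) \left(- \frac{10277}{2}\right) = 56 \left(- \frac{10277}{2}\right) = -287756$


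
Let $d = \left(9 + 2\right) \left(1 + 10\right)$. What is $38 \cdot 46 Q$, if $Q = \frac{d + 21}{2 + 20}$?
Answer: $\frac{124108}{11} \approx 11283.0$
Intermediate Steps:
$d = 121$ ($d = 11 \cdot 11 = 121$)
$Q = \frac{71}{11}$ ($Q = \frac{121 + 21}{2 + 20} = \frac{142}{22} = 142 \cdot \frac{1}{22} = \frac{71}{11} \approx 6.4545$)
$38 \cdot 46 Q = 38 \cdot 46 \cdot \frac{71}{11} = 1748 \cdot \frac{71}{11} = \frac{124108}{11}$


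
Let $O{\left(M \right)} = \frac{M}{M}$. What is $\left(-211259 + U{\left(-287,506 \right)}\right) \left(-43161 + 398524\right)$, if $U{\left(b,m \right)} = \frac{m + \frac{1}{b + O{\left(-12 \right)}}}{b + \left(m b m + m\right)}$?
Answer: $- \frac{1577738765852799365951}{21015884318} \approx -7.5074 \cdot 10^{10}$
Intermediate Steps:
$O{\left(M \right)} = 1$
$U{\left(b,m \right)} = \frac{m + \frac{1}{1 + b}}{b + m + b m^{2}}$ ($U{\left(b,m \right)} = \frac{m + \frac{1}{b + 1}}{b + \left(m b m + m\right)} = \frac{m + \frac{1}{1 + b}}{b + \left(b m m + m\right)} = \frac{m + \frac{1}{1 + b}}{b + \left(b m^{2} + m\right)} = \frac{m + \frac{1}{1 + b}}{b + \left(m + b m^{2}\right)} = \frac{m + \frac{1}{1 + b}}{b + m + b m^{2}}$)
$\left(-211259 + U{\left(-287,506 \right)}\right) \left(-43161 + 398524\right) = \left(-211259 + \frac{1 + 506 - 145222}{-287 + 506 + \left(-287\right)^{2} - 145222 - 287 \cdot 506^{2} + \left(-287\right)^{2} \cdot 506^{2}}\right) \left(-43161 + 398524\right) = \left(-211259 + \frac{1 + 506 - 145222}{-287 + 506 + 82369 - 145222 - 73482332 + 82369 \cdot 256036}\right) 355363 = \left(-211259 + \frac{1}{-287 + 506 + 82369 - 145222 - 73482332 + 21089429284} \left(-144715\right)\right) 355363 = \left(-211259 + \frac{1}{21015884318} \left(-144715\right)\right) 355363 = \left(-211259 - \frac{144715}{21015884318}\right) 355363 = \left(- \frac{4439794705281077}{21015884318}\right) 355363 = - \frac{1577738765852799365951}{21015884318}$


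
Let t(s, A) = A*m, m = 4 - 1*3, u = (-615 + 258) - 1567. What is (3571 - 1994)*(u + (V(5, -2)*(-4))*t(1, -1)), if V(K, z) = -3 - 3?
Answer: -3071996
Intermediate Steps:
u = -1924 (u = -357 - 1567 = -1924)
m = 1 (m = 4 - 3 = 1)
V(K, z) = -6
t(s, A) = A (t(s, A) = A*1 = A)
(3571 - 1994)*(u + (V(5, -2)*(-4))*t(1, -1)) = (3571 - 1994)*(-1924 - 6*(-4)*(-1)) = 1577*(-1924 + 24*(-1)) = 1577*(-1924 - 24) = 1577*(-1948) = -3071996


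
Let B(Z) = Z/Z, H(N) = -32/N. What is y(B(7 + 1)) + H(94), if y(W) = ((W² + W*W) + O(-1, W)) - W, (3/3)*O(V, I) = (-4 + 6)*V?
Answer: -63/47 ≈ -1.3404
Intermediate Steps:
O(V, I) = 2*V (O(V, I) = (-4 + 6)*V = 2*V)
B(Z) = 1
y(W) = -2 - W + 2*W² (y(W) = ((W² + W*W) + 2*(-1)) - W = ((W² + W²) - 2) - W = (2*W² - 2) - W = (-2 + 2*W²) - W = -2 - W + 2*W²)
y(B(7 + 1)) + H(94) = (-2 - 1*1 + 2*1²) - 32/94 = (-2 - 1 + 2*1) - 32*1/94 = (-2 - 1 + 2) - 16/47 = -1 - 16/47 = -63/47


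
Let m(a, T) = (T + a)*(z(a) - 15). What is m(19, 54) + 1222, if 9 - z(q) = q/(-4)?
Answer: 4523/4 ≈ 1130.8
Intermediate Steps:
z(q) = 9 + q/4 (z(q) = 9 - q/(-4) = 9 - q*(-1)/4 = 9 - (-1)*q/4 = 9 + q/4)
m(a, T) = (-6 + a/4)*(T + a) (m(a, T) = (T + a)*((9 + a/4) - 15) = (T + a)*(-6 + a/4) = (-6 + a/4)*(T + a))
m(19, 54) + 1222 = (-6*54 - 6*19 + (1/4)*19**2 + (1/4)*54*19) + 1222 = (-324 - 114 + (1/4)*361 + 513/2) + 1222 = (-324 - 114 + 361/4 + 513/2) + 1222 = -365/4 + 1222 = 4523/4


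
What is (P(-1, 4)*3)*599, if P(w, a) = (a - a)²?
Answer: 0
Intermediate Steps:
P(w, a) = 0 (P(w, a) = 0² = 0)
(P(-1, 4)*3)*599 = (0*3)*599 = 0*599 = 0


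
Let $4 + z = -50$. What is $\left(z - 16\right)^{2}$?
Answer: $4900$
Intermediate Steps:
$z = -54$ ($z = -4 - 50 = -54$)
$\left(z - 16\right)^{2} = \left(-54 - 16\right)^{2} = \left(-70\right)^{2} = 4900$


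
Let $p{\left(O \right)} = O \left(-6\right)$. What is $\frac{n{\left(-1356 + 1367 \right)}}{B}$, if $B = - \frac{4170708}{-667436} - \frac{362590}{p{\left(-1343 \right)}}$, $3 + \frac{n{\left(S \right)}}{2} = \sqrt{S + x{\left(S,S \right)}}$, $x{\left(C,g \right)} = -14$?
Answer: $\frac{2016824733}{13024878386} - \frac{672274911 i \sqrt{3}}{13024878386} \approx 0.15484 - 0.089399 i$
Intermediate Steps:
$p{\left(O \right)} = - 6 O$
$n{\left(S \right)} = -6 + 2 \sqrt{-14 + S}$ ($n{\left(S \right)} = -6 + 2 \sqrt{S - 14} = -6 + 2 \sqrt{-14 + S}$)
$B = - \frac{26049756772}{672274911}$ ($B = - \frac{4170708}{-667436} - \frac{362590}{\left(-6\right) \left(-1343\right)} = \left(-4170708\right) \left(- \frac{1}{667436}\right) - \frac{362590}{8058} = \frac{1042677}{166859} - \frac{181295}{4029} = - \frac{26049756772}{672274911} \approx -38.749$)
$\frac{n{\left(-1356 + 1367 \right)}}{B} = \frac{-6 + 2 \sqrt{-14 + \left(-1356 + 1367\right)}}{- \frac{26049756772}{672274911}} = \left(-6 + 2 \sqrt{-14 + 11}\right) \left(- \frac{672274911}{26049756772}\right) = \left(-6 + 2 \sqrt{-3}\right) \left(- \frac{672274911}{26049756772}\right) = \left(-6 + 2 i \sqrt{3}\right) \left(- \frac{672274911}{26049756772}\right) = \frac{2016824733}{13024878386} - \frac{672274911 i \sqrt{3}}{13024878386}$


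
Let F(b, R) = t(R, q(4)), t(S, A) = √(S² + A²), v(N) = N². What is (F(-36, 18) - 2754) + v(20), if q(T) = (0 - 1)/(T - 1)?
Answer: -2354 + √2917/3 ≈ -2336.0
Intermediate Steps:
q(T) = -1/(-1 + T)
t(S, A) = √(A² + S²)
F(b, R) = √(⅑ + R²) (F(b, R) = √((-1/(-1 + 4))² + R²) = √((-1/3)² + R²) = √((-1*⅓)² + R²) = √((-⅓)² + R²) = √(⅑ + R²))
(F(-36, 18) - 2754) + v(20) = (√(1 + 9*18²)/3 - 2754) + 20² = (√(1 + 9*324)/3 - 2754) + 400 = (√(1 + 2916)/3 - 2754) + 400 = (√2917/3 - 2754) + 400 = (-2754 + √2917/3) + 400 = -2354 + √2917/3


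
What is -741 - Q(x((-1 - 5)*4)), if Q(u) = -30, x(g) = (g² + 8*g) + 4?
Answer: -711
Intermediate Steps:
x(g) = 4 + g² + 8*g
-741 - Q(x((-1 - 5)*4)) = -741 - 1*(-30) = -741 + 30 = -711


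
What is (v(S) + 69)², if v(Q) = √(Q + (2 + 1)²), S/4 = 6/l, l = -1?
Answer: (69 + I*√15)² ≈ 4746.0 + 534.47*I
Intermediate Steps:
S = -24 (S = 4*(6/(-1)) = 4*(6*(-1)) = 4*(-6) = -24)
v(Q) = √(9 + Q) (v(Q) = √(Q + 3²) = √(Q + 9) = √(9 + Q))
(v(S) + 69)² = (√(9 - 24) + 69)² = (√(-15) + 69)² = (I*√15 + 69)² = (69 + I*√15)²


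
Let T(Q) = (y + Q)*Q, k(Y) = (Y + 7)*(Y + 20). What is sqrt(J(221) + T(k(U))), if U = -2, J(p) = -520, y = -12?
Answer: 10*sqrt(65) ≈ 80.623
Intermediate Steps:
k(Y) = (7 + Y)*(20 + Y)
T(Q) = Q*(-12 + Q) (T(Q) = (-12 + Q)*Q = Q*(-12 + Q))
sqrt(J(221) + T(k(U))) = sqrt(-520 + (140 + (-2)**2 + 27*(-2))*(-12 + (140 + (-2)**2 + 27*(-2)))) = sqrt(-520 + (140 + 4 - 54)*(-12 + (140 + 4 - 54))) = sqrt(-520 + 90*(-12 + 90)) = sqrt(-520 + 90*78) = sqrt(-520 + 7020) = sqrt(6500) = 10*sqrt(65)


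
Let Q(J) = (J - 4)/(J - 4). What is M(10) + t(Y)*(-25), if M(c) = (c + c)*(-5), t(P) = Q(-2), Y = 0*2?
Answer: -125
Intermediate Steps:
Y = 0
Q(J) = 1 (Q(J) = (-4 + J)/(-4 + J) = 1)
t(P) = 1
M(c) = -10*c (M(c) = (2*c)*(-5) = -10*c)
M(10) + t(Y)*(-25) = -10*10 + 1*(-25) = -100 - 25 = -125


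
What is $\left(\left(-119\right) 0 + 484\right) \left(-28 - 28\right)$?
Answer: $-27104$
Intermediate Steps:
$\left(\left(-119\right) 0 + 484\right) \left(-28 - 28\right) = \left(0 + 484\right) \left(-56\right) = 484 \left(-56\right) = -27104$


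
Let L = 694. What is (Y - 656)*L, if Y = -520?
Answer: -816144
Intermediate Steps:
(Y - 656)*L = (-520 - 656)*694 = -1176*694 = -816144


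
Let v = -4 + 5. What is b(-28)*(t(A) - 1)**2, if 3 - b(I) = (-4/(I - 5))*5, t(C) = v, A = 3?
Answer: 0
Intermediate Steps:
v = 1
t(C) = 1
b(I) = 3 + 20/(-5 + I) (b(I) = 3 - -4/(I - 5)*5 = 3 - -4/(-5 + I)*5 = 3 - (-4/(-5 + I))*5 = 3 - (-20)/(-5 + I) = 3 + 20/(-5 + I))
b(-28)*(t(A) - 1)**2 = ((5 + 3*(-28))/(-5 - 28))*(1 - 1)**2 = ((5 - 84)/(-33))*0**2 = -1/33*(-79)*0 = (79/33)*0 = 0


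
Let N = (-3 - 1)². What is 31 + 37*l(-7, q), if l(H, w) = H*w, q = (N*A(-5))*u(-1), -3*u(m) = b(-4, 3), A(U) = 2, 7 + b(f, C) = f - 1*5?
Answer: -132515/3 ≈ -44172.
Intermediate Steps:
b(f, C) = -12 + f (b(f, C) = -7 + (f - 1*5) = -7 + (f - 5) = -7 + (-5 + f) = -12 + f)
N = 16 (N = (-4)² = 16)
u(m) = 16/3 (u(m) = -(-12 - 4)/3 = -⅓*(-16) = 16/3)
q = 512/3 (q = (16*2)*(16/3) = 32*(16/3) = 512/3 ≈ 170.67)
31 + 37*l(-7, q) = 31 + 37*(-7*512/3) = 31 + 37*(-3584/3) = 31 - 132608/3 = -132515/3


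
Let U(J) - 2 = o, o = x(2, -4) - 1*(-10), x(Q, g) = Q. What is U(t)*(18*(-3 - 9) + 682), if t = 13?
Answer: 6524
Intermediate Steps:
o = 12 (o = 2 - 1*(-10) = 2 + 10 = 12)
U(J) = 14 (U(J) = 2 + 12 = 14)
U(t)*(18*(-3 - 9) + 682) = 14*(18*(-3 - 9) + 682) = 14*(18*(-12) + 682) = 14*(-216 + 682) = 14*466 = 6524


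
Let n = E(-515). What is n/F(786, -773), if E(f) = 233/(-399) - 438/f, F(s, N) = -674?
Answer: -54767/138496890 ≈ -0.00039544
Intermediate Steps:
E(f) = -233/399 - 438/f (E(f) = 233*(-1/399) - 438/f = -233/399 - 438/f)
n = 54767/205485 (n = -233/399 - 438/(-515) = -233/399 - 438*(-1/515) = -233/399 + 438/515 = 54767/205485 ≈ 0.26653)
n/F(786, -773) = (54767/205485)/(-674) = (54767/205485)*(-1/674) = -54767/138496890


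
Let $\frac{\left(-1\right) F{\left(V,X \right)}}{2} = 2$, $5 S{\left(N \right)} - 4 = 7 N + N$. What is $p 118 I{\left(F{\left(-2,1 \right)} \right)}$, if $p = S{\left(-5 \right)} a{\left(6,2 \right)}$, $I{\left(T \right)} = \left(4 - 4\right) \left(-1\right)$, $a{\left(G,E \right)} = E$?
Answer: $0$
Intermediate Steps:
$S{\left(N \right)} = \frac{4}{5} + \frac{8 N}{5}$ ($S{\left(N \right)} = \frac{4}{5} + \frac{7 N + N}{5} = \frac{4}{5} + \frac{8 N}{5}$)
$F{\left(V,X \right)} = -4$ ($F{\left(V,X \right)} = \left(-2\right) 2 = -4$)
$I{\left(T \right)} = 0$ ($I{\left(T \right)} = 0 \left(-1\right) = 0$)
$p = - \frac{72}{5}$ ($p = \left(\frac{4}{5} + \frac{8}{5} \left(-5\right)\right) 2 = \left(\frac{4}{5} - 8\right) 2 = \left(- \frac{36}{5}\right) 2 = - \frac{72}{5} \approx -14.4$)
$p 118 I{\left(F{\left(-2,1 \right)} \right)} = \left(- \frac{72}{5}\right) 118 \cdot 0 = \left(- \frac{8496}{5}\right) 0 = 0$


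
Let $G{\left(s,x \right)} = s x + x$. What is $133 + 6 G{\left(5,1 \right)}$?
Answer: $169$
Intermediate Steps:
$G{\left(s,x \right)} = x + s x$
$133 + 6 G{\left(5,1 \right)} = 133 + 6 \cdot 1 \left(1 + 5\right) = 133 + 6 \cdot 1 \cdot 6 = 133 + 6 \cdot 6 = 133 + 36 = 169$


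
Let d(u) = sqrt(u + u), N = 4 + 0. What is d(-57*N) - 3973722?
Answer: -3973722 + 2*I*sqrt(114) ≈ -3.9737e+6 + 21.354*I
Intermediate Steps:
N = 4
d(u) = sqrt(2)*sqrt(u) (d(u) = sqrt(2*u) = sqrt(2)*sqrt(u))
d(-57*N) - 3973722 = sqrt(2)*sqrt(-57*4) - 3973722 = sqrt(2)*sqrt(-228) - 3973722 = sqrt(2)*(2*I*sqrt(57)) - 3973722 = 2*I*sqrt(114) - 3973722 = -3973722 + 2*I*sqrt(114)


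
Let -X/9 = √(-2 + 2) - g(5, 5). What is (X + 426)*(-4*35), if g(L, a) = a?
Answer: -65940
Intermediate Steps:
X = 45 (X = -9*(√(-2 + 2) - 1*5) = -9*(√0 - 5) = -9*(0 - 5) = -9*(-5) = 45)
(X + 426)*(-4*35) = (45 + 426)*(-4*35) = 471*(-140) = -65940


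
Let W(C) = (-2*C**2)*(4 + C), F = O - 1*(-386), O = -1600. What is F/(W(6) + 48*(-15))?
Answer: 607/720 ≈ 0.84306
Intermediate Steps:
F = -1214 (F = -1600 - 1*(-386) = -1600 + 386 = -1214)
W(C) = -2*C**2*(4 + C)
F/(W(6) + 48*(-15)) = -1214/(2*6**2*(-4 - 1*6) + 48*(-15)) = -1214/(2*36*(-4 - 6) - 720) = -1214/(2*36*(-10) - 720) = -1214/(-720 - 720) = -1214/(-1440) = -1214*(-1/1440) = 607/720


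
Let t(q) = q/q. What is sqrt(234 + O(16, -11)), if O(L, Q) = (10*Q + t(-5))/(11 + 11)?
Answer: sqrt(110858)/22 ≈ 15.134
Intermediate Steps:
t(q) = 1
O(L, Q) = 1/22 + 5*Q/11 (O(L, Q) = (10*Q + 1)/(11 + 11) = (1 + 10*Q)/22 = (1 + 10*Q)*(1/22) = 1/22 + 5*Q/11)
sqrt(234 + O(16, -11)) = sqrt(234 + (1/22 + (5/11)*(-11))) = sqrt(234 + (1/22 - 5)) = sqrt(234 - 109/22) = sqrt(5039/22) = sqrt(110858)/22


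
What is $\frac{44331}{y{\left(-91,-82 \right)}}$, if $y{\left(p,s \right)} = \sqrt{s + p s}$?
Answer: $\frac{14777 \sqrt{205}}{410} \approx 516.04$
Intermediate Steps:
$\frac{44331}{y{\left(-91,-82 \right)}} = \frac{44331}{\sqrt{- 82 \left(1 - 91\right)}} = \frac{44331}{\sqrt{\left(-82\right) \left(-90\right)}} = \frac{44331}{\sqrt{7380}} = \frac{44331}{6 \sqrt{205}} = 44331 \frac{\sqrt{205}}{1230} = \frac{14777 \sqrt{205}}{410}$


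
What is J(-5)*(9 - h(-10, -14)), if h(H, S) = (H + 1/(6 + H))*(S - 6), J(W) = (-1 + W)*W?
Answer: -5880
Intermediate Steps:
J(W) = W*(-1 + W)
h(H, S) = (-6 + S)*(H + 1/(6 + H)) (h(H, S) = (H + 1/(6 + H))*(-6 + S) = (-6 + S)*(H + 1/(6 + H)))
J(-5)*(9 - h(-10, -14)) = (-5*(-1 - 5))*(9 - (-6 - 14 - 36*(-10) - 6*(-10)² - 14*(-10)² + 6*(-10)*(-14))/(6 - 10)) = (-5*(-6))*(9 - (-6 - 14 + 360 - 6*100 - 14*100 + 840)/(-4)) = 30*(9 - (-1)*(-6 - 14 + 360 - 600 - 1400 + 840)/4) = 30*(9 - (-1)*(-820)/4) = 30*(9 - 1*205) = 30*(9 - 205) = 30*(-196) = -5880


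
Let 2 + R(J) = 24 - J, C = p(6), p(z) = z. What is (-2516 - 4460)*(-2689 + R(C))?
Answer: 18646848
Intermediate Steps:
C = 6
R(J) = 22 - J (R(J) = -2 + (24 - J) = 22 - J)
(-2516 - 4460)*(-2689 + R(C)) = (-2516 - 4460)*(-2689 + (22 - 1*6)) = -6976*(-2689 + (22 - 6)) = -6976*(-2689 + 16) = -6976*(-2673) = 18646848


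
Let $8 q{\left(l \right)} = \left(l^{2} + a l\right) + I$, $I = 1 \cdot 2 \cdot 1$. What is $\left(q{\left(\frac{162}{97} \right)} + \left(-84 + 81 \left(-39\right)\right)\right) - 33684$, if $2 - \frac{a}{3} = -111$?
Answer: $- \frac{693549259}{18818} \approx -36856.0$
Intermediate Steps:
$a = 339$ ($a = 6 - -333 = 6 + 333 = 339$)
$I = 2$ ($I = 2 \cdot 1 = 2$)
$q{\left(l \right)} = \frac{1}{4} + \frac{l^{2}}{8} + \frac{339 l}{8}$ ($q{\left(l \right)} = \frac{\left(l^{2} + 339 l\right) + 2}{8} = \frac{2 + l^{2} + 339 l}{8} = \frac{1}{4} + \frac{l^{2}}{8} + \frac{339 l}{8}$)
$\left(q{\left(\frac{162}{97} \right)} + \left(-84 + 81 \left(-39\right)\right)\right) - 33684 = \left(\left(\frac{1}{4} + \frac{\left(\frac{162}{97}\right)^{2}}{8} + \frac{339 \cdot \frac{162}{97}}{8}\right) + \left(-84 + 81 \left(-39\right)\right)\right) - 33684 = \left(\left(\frac{1}{4} + \frac{\left(162 \cdot \frac{1}{97}\right)^{2}}{8} + \frac{339 \cdot 162 \cdot \frac{1}{97}}{8}\right) - 3243\right) - 33684 = \left(\left(\frac{1}{4} + \frac{\left(\frac{162}{97}\right)^{2}}{8} + \frac{339}{8} \cdot \frac{162}{97}\right) - 3243\right) - 33684 = \left(\left(\frac{1}{4} + \frac{1}{8} \cdot \frac{26244}{9409} + \frac{27459}{388}\right) - 3243\right) - 33684 = \left(\left(\frac{1}{4} + \frac{6561}{18818} + \frac{27459}{388}\right) - 3243\right) - 33684 = \left(\frac{1343027}{18818} - 3243\right) - 33684 = - \frac{59683747}{18818} - 33684 = - \frac{693549259}{18818}$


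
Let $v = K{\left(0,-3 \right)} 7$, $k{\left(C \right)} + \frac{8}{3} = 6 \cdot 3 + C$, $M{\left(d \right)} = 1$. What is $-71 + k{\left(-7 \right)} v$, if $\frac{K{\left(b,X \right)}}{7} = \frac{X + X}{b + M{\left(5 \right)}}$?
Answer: $-2521$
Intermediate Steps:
$K{\left(b,X \right)} = \frac{14 X}{1 + b}$ ($K{\left(b,X \right)} = 7 \frac{X + X}{b + 1} = 7 \frac{2 X}{1 + b} = \frac{14 X}{1 + b}$)
$k{\left(C \right)} = \frac{46}{3} + C$ ($k{\left(C \right)} = - \frac{8}{3} + \left(6 \cdot 3 + C\right) = - \frac{8}{3} + \left(18 + C\right) = \frac{46}{3} + C$)
$v = -294$ ($v = 14 \left(-3\right) \frac{1}{1 + 0} \cdot 7 = 14 \left(-3\right) 1^{-1} \cdot 7 = 14 \left(-3\right) 1 \cdot 7 = \left(-42\right) 7 = -294$)
$-71 + k{\left(-7 \right)} v = -71 + \left(\frac{46}{3} - 7\right) \left(-294\right) = -71 + \frac{25}{3} \left(-294\right) = -71 - 2450 = -2521$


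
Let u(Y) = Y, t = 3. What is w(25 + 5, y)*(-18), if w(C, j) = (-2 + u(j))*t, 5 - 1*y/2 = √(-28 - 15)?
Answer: -432 + 108*I*√43 ≈ -432.0 + 708.2*I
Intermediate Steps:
y = 10 - 2*I*√43 (y = 10 - 2*√(-28 - 15) = 10 - 2*I*√43 ≈ 10.0 - 13.115*I)
w(C, j) = -6 + 3*j (w(C, j) = (-2 + j)*3 = -6 + 3*j)
w(25 + 5, y)*(-18) = (-6 + 3*(10 - 2*I*√43))*(-18) = (-6 + (30 - 6*I*√43))*(-18) = (24 - 6*I*√43)*(-18) = -432 + 108*I*√43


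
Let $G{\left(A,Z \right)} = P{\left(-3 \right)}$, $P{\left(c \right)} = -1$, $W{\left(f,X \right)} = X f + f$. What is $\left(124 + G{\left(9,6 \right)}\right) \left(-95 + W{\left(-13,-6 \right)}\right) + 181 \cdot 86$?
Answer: $11876$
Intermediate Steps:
$W{\left(f,X \right)} = f + X f$
$G{\left(A,Z \right)} = -1$
$\left(124 + G{\left(9,6 \right)}\right) \left(-95 + W{\left(-13,-6 \right)}\right) + 181 \cdot 86 = \left(124 - 1\right) \left(-95 - 13 \left(1 - 6\right)\right) + 181 \cdot 86 = 123 \left(-95 - -65\right) + 15566 = 123 \left(-95 + 65\right) + 15566 = 123 \left(-30\right) + 15566 = -3690 + 15566 = 11876$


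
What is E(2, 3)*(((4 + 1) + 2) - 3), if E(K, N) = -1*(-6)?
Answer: 24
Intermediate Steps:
E(K, N) = 6
E(2, 3)*(((4 + 1) + 2) - 3) = 6*(((4 + 1) + 2) - 3) = 6*((5 + 2) - 3) = 6*(7 - 3) = 6*4 = 24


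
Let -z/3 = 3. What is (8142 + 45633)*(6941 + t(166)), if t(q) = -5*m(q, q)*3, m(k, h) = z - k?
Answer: 514411650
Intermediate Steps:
z = -9 (z = -3*3 = -9)
m(k, h) = -9 - k
t(q) = 135 + 15*q (t(q) = -5*(-9 - q)*3 = (45 + 5*q)*3 = 135 + 15*q)
(8142 + 45633)*(6941 + t(166)) = (8142 + 45633)*(6941 + (135 + 15*166)) = 53775*(6941 + (135 + 2490)) = 53775*(6941 + 2625) = 53775*9566 = 514411650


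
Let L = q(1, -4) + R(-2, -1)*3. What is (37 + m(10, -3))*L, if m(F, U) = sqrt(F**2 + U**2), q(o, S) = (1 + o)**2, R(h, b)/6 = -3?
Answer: -1850 - 50*sqrt(109) ≈ -2372.0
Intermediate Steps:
R(h, b) = -18 (R(h, b) = 6*(-3) = -18)
L = -50 (L = (1 + 1)**2 - 18*3 = 2**2 - 54 = 4 - 54 = -50)
(37 + m(10, -3))*L = (37 + sqrt(10**2 + (-3)**2))*(-50) = (37 + sqrt(100 + 9))*(-50) = (37 + sqrt(109))*(-50) = -1850 - 50*sqrt(109)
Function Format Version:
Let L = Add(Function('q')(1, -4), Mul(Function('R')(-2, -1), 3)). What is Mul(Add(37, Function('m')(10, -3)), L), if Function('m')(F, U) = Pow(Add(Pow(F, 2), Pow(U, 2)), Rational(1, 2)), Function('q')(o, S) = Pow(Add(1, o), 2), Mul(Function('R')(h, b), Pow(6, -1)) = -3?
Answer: Add(-1850, Mul(-50, Pow(109, Rational(1, 2)))) ≈ -2372.0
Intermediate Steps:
Function('R')(h, b) = -18 (Function('R')(h, b) = Mul(6, -3) = -18)
L = -50 (L = Add(Pow(Add(1, 1), 2), Mul(-18, 3)) = Add(Pow(2, 2), -54) = Add(4, -54) = -50)
Mul(Add(37, Function('m')(10, -3)), L) = Mul(Add(37, Pow(Add(Pow(10, 2), Pow(-3, 2)), Rational(1, 2))), -50) = Mul(Add(37, Pow(Add(100, 9), Rational(1, 2))), -50) = Mul(Add(37, Pow(109, Rational(1, 2))), -50) = Add(-1850, Mul(-50, Pow(109, Rational(1, 2))))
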